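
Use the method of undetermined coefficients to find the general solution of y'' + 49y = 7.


Homogeneous part: r² + 49 = 0 ⇒ r = ±7i, so y_h = C₁cos(7x) + C₂sin(7x).
Try constant y_p = A; plug in: 49A = 7 ⇒ A = 1/7.
General solution: y = C₁cos(7x) + C₂sin(7x) + 1/7.


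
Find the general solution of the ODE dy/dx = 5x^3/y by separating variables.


Separate variables: y dy = 5x^3 dx.
Integrate both sides: y²/2 = (5/4)x^4 + C₀.
Multiply by 2: y² = (5/2)x^4 + C.


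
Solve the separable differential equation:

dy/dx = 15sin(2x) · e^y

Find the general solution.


Separate: e^(-y) dy = 15sin(2x) dx.
Integrate: -e^(-y) = -(15/2)cos(2x) + C₀.
Rearrange: e^(-y) = (15/2)cos(2x) + C.


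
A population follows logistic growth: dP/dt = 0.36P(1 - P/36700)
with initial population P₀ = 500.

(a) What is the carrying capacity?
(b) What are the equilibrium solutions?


Logistic ODE dP/dt = 0.36P(1 - P/36700) has equilibria where dP/dt = 0, i.e. P = 0 or P = 36700.
The coefficient (1 - P/K) = 0 when P = K, identifying K = 36700 as the carrying capacity.
(a) K = 36700; (b) equilibria P = 0 and P = 36700.


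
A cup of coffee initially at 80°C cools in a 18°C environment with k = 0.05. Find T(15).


Newton's law: dT/dt = -k(T - T_a) has solution T(t) = T_a + (T₀ - T_a)e^(-kt).
Plug in T_a = 18, T₀ = 80, k = 0.05, t = 15: T(15) = 18 + (62)e^(-0.75) ≈ 47.3°C.


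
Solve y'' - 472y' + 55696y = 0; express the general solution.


Characteristic equation: r² - 472r + 55696 = 0, i.e. (r - 236)² = 0.
Repeated root r = 236; include an x factor for the second linearly independent solution.
General solution: y = (C₁ + C₂x)e^(236x).


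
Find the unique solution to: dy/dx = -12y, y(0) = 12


General solution of y' = -12y is y = Ce^(-12x).
Apply y(0) = 12: C = 12.
Particular solution: y = 12e^(-12x).


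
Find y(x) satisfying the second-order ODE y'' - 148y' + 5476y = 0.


Characteristic equation: r² - 148r + 5476 = 0, i.e. (r - 74)² = 0.
Repeated root r = 74; include an x factor for the second linearly independent solution.
General solution: y = (C₁ + C₂x)e^(74x).


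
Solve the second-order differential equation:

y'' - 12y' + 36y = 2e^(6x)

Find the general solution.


Characteristic polynomial (r - 6)² = 0; repeated root r = 6.
y_h = (C₁ + C₂x)e^(6x). Forcing matches the repeated root (resonance), so try y_p = Ax² e^(6x).
Substitute and solve for A: 2A = 2, so A = 1.
General solution: y = (C₁ + C₂x + x²)e^(6x).


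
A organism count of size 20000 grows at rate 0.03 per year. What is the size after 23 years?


The ODE dP/dt = 0.03P has solution P(t) = P(0)e^(0.03t).
Substitute P(0) = 20000 and t = 23: P(23) = 20000 e^(0.69) ≈ 39874.


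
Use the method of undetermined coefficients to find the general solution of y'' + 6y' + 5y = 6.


Characteristic roots of r² + 6r + 5 = 0 are -5, -1.
y_h = C₁e^(-5x) + C₂e^(-x).
Constant forcing; try y_p = A. Then 5A = 6 ⇒ A = 6/5.
General solution: y = C₁e^(-5x) + C₂e^(-x) + 6/5.


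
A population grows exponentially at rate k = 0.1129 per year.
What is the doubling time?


Exponential growth: P(t) = P₀ e^(0.1129t). Set P(t)/P₀ = 2: e^(0.1129t) = 2.
Solve: t = ln(2)/0.1129 ≈ 6.14 years.


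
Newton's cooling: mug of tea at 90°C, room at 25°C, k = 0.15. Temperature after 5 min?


Newton's law: dT/dt = -k(T - T_a) has solution T(t) = T_a + (T₀ - T_a)e^(-kt).
Plug in T_a = 25, T₀ = 90, k = 0.15, t = 5: T(5) = 25 + (65)e^(-0.75) ≈ 55.7°C.


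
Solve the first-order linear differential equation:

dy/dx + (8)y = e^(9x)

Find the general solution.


P(x) = 8 ⇒ μ = e^(8x).
(μ y)' = e^(17x) ⇒ μ y = e^(17x)/17 + C.
Divide by μ: y = (1/17)e^(9x) + Ce^(-8x).


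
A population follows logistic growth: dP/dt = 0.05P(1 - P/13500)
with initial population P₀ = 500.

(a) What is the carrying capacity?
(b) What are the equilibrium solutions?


Logistic ODE dP/dt = 0.05P(1 - P/13500) has equilibria where dP/dt = 0, i.e. P = 0 or P = 13500.
The coefficient (1 - P/K) = 0 when P = K, identifying K = 13500 as the carrying capacity.
(a) K = 13500; (b) equilibria P = 0 and P = 13500.


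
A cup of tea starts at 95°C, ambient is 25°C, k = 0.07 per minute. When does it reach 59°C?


From T(t) = T_a + (T₀ - T_a)e^(-kt), set T(t) = 59:
(59 - 25) / (95 - 25) = e^(-0.07t), so t = -ln(0.486)/0.07 ≈ 10.3 minutes.


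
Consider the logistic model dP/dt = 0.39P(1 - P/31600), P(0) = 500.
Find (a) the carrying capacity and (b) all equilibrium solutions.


Logistic ODE dP/dt = 0.39P(1 - P/31600) has equilibria where dP/dt = 0, i.e. P = 0 or P = 31600.
The coefficient (1 - P/K) = 0 when P = K, identifying K = 31600 as the carrying capacity.
(a) K = 31600; (b) equilibria P = 0 and P = 31600.


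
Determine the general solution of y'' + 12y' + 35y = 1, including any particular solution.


Characteristic roots of r² + 12r + 35 = 0 are -5, -7.
y_h = C₁e^(-5x) + C₂e^(-7x).
Constant forcing; try y_p = A. Then 35A = 1 ⇒ A = 1/35.
General solution: y = C₁e^(-5x) + C₂e^(-7x) + 1/35.


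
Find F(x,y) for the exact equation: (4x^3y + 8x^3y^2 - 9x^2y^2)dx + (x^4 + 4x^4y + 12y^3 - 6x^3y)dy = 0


Check exactness: ∂M/∂y = 4x^3 + 16x^3y - 18x^2y and ∂N/∂x = 4x^3 + 16x^3y - 18x^2y; equal, so the equation is exact.
Integrate M with respect to x (treating y as constant): ∫M dx = x^4y + 2x^4y^2 - 3x^3y^2 + h(y).
Differentiate w.r.t. y and set equal to N: the x-dependent terms already match, leaving h'(y) = 12y^3. Integrate: h(y) = 3y^4.
So F(x,y) = x^4y + 2x^4y^2 + 3y^4 - 3x^3y^2.
General solution: x^4y + 2x^4y^2 + 3y^4 - 3x^3y^2 = C.


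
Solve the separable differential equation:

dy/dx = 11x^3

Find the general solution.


Integrate both sides with respect to x: y = ∫ 11x^3 dx = (11/4)x^4 + C.


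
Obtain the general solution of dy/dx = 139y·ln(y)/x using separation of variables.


Separate: dy/[y ln(y)] = 139 dx/x.
Substitute u = ln(y): du/u = 139 dx/x.
Integrate: ln|ln(y)| = 139ln|x| + C₀, hence ln(y) = C·x^139.


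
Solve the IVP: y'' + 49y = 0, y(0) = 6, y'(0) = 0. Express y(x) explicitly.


Characteristic roots of r² + 49 = 0 are ±7i, so y = C₁cos(7x) + C₂sin(7x).
Apply y(0) = 6: C₁ = 6. Differentiate and apply y'(0) = 0: 7·C₂ = 0, so C₂ = 0.
Particular solution: y = 6cos(7x).


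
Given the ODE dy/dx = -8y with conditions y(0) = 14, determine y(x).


General solution of y' = -8y is y = Ce^(-8x).
Apply y(0) = 14: C = 14.
Particular solution: y = 14e^(-8x).


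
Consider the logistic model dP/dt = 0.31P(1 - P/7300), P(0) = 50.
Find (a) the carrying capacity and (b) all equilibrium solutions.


Logistic ODE dP/dt = 0.31P(1 - P/7300) has equilibria where dP/dt = 0, i.e. P = 0 or P = 7300.
The coefficient (1 - P/K) = 0 when P = K, identifying K = 7300 as the carrying capacity.
(a) K = 7300; (b) equilibria P = 0 and P = 7300.


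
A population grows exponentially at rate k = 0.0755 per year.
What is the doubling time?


Exponential growth: P(t) = P₀ e^(0.0755t). Set P(t)/P₀ = 2: e^(0.0755t) = 2.
Solve: t = ln(2)/0.0755 ≈ 9.18 years.


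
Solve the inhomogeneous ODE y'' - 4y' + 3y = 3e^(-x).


Characteristic roots of r² - 4r + 3 = 0 are 3, 1.
y_h = C₁e^(3x) + C₂e^(x).
Forcing exponent -1 is not a characteristic root; try y_p = Ae^(-x).
Substitute: A·(1 + (-4)·-1 + (3)) = A·8 = 3, so A = 3/8.
General solution: y = C₁e^(3x) + C₂e^(x) + (3/8)e^(-x).


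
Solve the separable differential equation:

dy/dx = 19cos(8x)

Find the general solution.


g(y) = 1, so integrate directly: y = ∫ 19cos(8x) dx = (19/8)sin(8x) + C.


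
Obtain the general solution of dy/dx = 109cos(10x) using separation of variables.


g(y) = 1, so integrate directly: y = ∫ 109cos(10x) dx = (109/10)sin(10x) + C.


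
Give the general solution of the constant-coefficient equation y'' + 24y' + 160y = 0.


Characteristic equation: r² + 24r + 160 = 0.
Discriminant is negative; roots r = -12 ± 4i (complex conjugate pair).
General solution uses e^(α x)(C₁ cos(β x) + C₂ sin(β x)): y = e^(-12x)(C₁cos(4x) + C₂sin(4x)).


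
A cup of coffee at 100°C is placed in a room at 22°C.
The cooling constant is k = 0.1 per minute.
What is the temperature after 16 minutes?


Newton's law: dT/dt = -k(T - T_a) has solution T(t) = T_a + (T₀ - T_a)e^(-kt).
Plug in T_a = 22, T₀ = 100, k = 0.1, t = 16: T(16) = 22 + (78)e^(-1.60) ≈ 37.7°C.


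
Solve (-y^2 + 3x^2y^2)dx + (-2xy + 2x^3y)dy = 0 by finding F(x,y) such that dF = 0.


Check exactness: ∂M/∂y = -2y + 6x^2y and ∂N/∂x = -2y + 6x^2y; equal, so the equation is exact.
Integrate M with respect to x (treating y as constant): ∫M dx = -xy^2 + x^3y^2 + h(y).
Differentiate w.r.t. y and set equal to N: all terms match, so h'(y) = 0 and h is a constant absorbed into C.
General solution: -xy^2 + x^3y^2 = C.


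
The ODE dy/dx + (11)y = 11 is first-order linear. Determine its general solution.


P(x) = 11, Q(x) = 11; integrating factor μ = e^(11x).
(μ y)' = 11e^(11x) ⇒ μ y = e^(11x) + C.
Divide by μ: y = 1 + Ce^(-11x).


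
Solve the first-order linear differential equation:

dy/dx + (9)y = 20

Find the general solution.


P(x) = 9, Q(x) = 20; integrating factor μ = e^(9x).
(μ y)' = 20e^(9x) ⇒ μ y = (20/9)e^(9x) + C.
Divide by μ: y = 20/9 + Ce^(-9x).


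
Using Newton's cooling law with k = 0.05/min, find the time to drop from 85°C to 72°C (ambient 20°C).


From T(t) = T_a + (T₀ - T_a)e^(-kt), set T(t) = 72:
(72 - 20) / (85 - 20) = e^(-0.05t), so t = -ln(0.800)/0.05 ≈ 4.5 minutes.


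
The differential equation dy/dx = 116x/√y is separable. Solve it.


Separate: √y dy = 116x dx.
Integrate: (2/3)y^(3/2) = 58x² + C.


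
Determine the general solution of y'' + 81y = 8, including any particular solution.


Homogeneous part: r² + 81 = 0 ⇒ r = ±9i, so y_h = C₁cos(9x) + C₂sin(9x).
Try constant y_p = A; plug in: 81A = 8 ⇒ A = 8/81.
General solution: y = C₁cos(9x) + C₂sin(9x) + 8/81.


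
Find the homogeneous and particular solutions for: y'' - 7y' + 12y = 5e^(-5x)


Characteristic roots of r² - 7r + 12 = 0 are 3, 4.
y_h = C₁e^(3x) + C₂e^(4x).
Forcing exponent -5 is not a characteristic root; try y_p = Ae^(-5x).
Substitute: A·(25 + (-7)·-5 + (12)) = A·72 = 5, so A = 5/72.
General solution: y = C₁e^(3x) + C₂e^(4x) + (5/72)e^(-5x).


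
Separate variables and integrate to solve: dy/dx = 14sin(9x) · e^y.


Separate: e^(-y) dy = 14sin(9x) dx.
Integrate: -e^(-y) = -(14/9)cos(9x) + C₀.
Rearrange: e^(-y) = (14/9)cos(9x) + C.


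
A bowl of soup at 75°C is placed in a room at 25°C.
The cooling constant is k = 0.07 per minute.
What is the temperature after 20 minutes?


Newton's law: dT/dt = -k(T - T_a) has solution T(t) = T_a + (T₀ - T_a)e^(-kt).
Plug in T_a = 25, T₀ = 75, k = 0.07, t = 20: T(20) = 25 + (50)e^(-1.40) ≈ 37.3°C.


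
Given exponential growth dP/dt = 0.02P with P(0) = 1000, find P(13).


The ODE dP/dt = 0.02P has solution P(t) = P(0)e^(0.02t).
Substitute P(0) = 1000 and t = 13: P(13) = 1000 e^(0.26) ≈ 1297.


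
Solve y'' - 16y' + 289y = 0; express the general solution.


Characteristic equation: r² - 16r + 289 = 0.
Discriminant is negative; roots r = 8 ± 15i (complex conjugate pair).
General solution uses e^(α x)(C₁ cos(β x) + C₂ sin(β x)): y = e^(8x)(C₁cos(15x) + C₂sin(15x)).


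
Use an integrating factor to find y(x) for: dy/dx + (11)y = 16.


P(x) = 11, Q(x) = 16; integrating factor μ = e^(11x).
(μ y)' = 16e^(11x) ⇒ μ y = (16/11)e^(11x) + C.
Divide by μ: y = 16/11 + Ce^(-11x).


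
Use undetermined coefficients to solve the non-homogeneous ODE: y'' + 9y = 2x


Homogeneous: r² + 9 = 0 ⇒ r = ±3i, y_h = C₁cos(3x) + C₂sin(3x).
Polynomial forcing; try y_p = Ax + B. Then y_p'' + 9 y_p = 9(Ax + B) = 2x, so B = 0 and A = 2/9.
General solution: y = C₁cos(3x) + C₂sin(3x) + (2/9)x.


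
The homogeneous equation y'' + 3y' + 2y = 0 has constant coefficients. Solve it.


Characteristic equation: r² + 3r + 2 = 0.
Factor: (r + 1)(r + 2) = 0 ⇒ r = -1, -2 (distinct real).
General solution: y = C₁e^(-x) + C₂e^(-2x).


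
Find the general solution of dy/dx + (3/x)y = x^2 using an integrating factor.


P(x) = 3/x ⇒ μ = x^3.
(x^3 y)' = x^3·x^2 = x^5.
Integrate: x^3 y = x^6/(6) + C.
Solve for y: y = (1/6)x^3 + C/x^3.


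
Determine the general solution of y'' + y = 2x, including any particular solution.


Homogeneous: r² + 1 = 0 ⇒ r = ±1i, y_h = C₁cos(x) + C₂sin(x).
Polynomial forcing; try y_p = Ax + B. Then y_p'' + 1 y_p = 1(Ax + B) = 2x, so B = 0 and A = 2.
General solution: y = C₁cos(x) + C₂sin(x) + 2x.


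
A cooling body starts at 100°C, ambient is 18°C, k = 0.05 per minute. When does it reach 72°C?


From T(t) = T_a + (T₀ - T_a)e^(-kt), set T(t) = 72:
(72 - 18) / (100 - 18) = e^(-0.05t), so t = -ln(0.659)/0.05 ≈ 8.4 minutes.


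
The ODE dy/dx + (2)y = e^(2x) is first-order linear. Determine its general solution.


P(x) = 2 ⇒ μ = e^(2x).
(μ y)' = e^(4x) ⇒ μ y = (1/4)e^(4x) + C.
Divide by μ: y = (1/4)e^(2x) + Ce^(-2x).


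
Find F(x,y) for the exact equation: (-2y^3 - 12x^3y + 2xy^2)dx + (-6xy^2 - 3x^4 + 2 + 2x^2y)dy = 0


Check exactness: ∂M/∂y = -6y^2 - 12x^3 + 4xy and ∂N/∂x = -6y^2 - 12x^3 + 4xy; equal, so the equation is exact.
Integrate M with respect to x (treating y as constant): ∫M dx = -2xy^3 - 3x^4y + x^2y^2 + h(y).
Differentiate w.r.t. y and set equal to N: the x-dependent terms already match, leaving h'(y) = 2. Integrate: h(y) = 2y.
So F(x,y) = -2xy^3 - 3x^4y + 2y + x^2y^2.
General solution: -2xy^3 - 3x^4y + 2y + x^2y^2 = C.


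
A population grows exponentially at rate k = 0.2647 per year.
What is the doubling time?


Exponential growth: P(t) = P₀ e^(0.2647t). Set P(t)/P₀ = 2: e^(0.2647t) = 2.
Solve: t = ln(2)/0.2647 ≈ 2.62 years.


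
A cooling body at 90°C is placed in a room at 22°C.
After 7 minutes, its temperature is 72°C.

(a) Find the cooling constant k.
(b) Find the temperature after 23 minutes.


Newton's law: T(t) = T_a + (T₀ - T_a)e^(-kt).
(a) Use T(7) = 72: (72 - 22)/(90 - 22) = e^(-k·7), so k = -ln(0.735)/7 ≈ 0.0439.
(b) Apply k to t = 23: T(23) = 22 + (68)e^(-1.010) ≈ 46.8°C.


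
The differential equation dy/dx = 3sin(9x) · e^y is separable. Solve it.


Separate: e^(-y) dy = 3sin(9x) dx.
Integrate: -e^(-y) = -(1/3)cos(9x) + C₀.
Rearrange: e^(-y) = (1/3)cos(9x) + C.


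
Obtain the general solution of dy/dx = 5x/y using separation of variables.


Separate variables: y dy = 5x dx.
Integrate both sides: y²/2 = (5/2)x^2 + C₀.
Multiply by 2: y² = 5x^2 + C.


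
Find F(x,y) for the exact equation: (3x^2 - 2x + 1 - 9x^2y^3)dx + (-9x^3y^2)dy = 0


Check exactness: ∂M/∂y = -27x^2y^2 and ∂N/∂x = -27x^2y^2; equal, so the equation is exact.
Integrate M with respect to x (treating y as constant): ∫M dx = x^3 - x^2 + x - 3x^3y^3 + h(y).
Differentiate w.r.t. y and set equal to N: all terms match, so h'(y) = 0 and h is a constant absorbed into C.
General solution: x^3 - x^2 + x - 3x^3y^3 = C.


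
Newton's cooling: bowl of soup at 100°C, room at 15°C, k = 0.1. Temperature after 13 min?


Newton's law: dT/dt = -k(T - T_a) has solution T(t) = T_a + (T₀ - T_a)e^(-kt).
Plug in T_a = 15, T₀ = 100, k = 0.1, t = 13: T(13) = 15 + (85)e^(-1.30) ≈ 38.2°C.


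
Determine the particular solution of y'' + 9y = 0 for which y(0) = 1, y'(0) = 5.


Characteristic roots of r² + 9 = 0 are ±3i, so y = C₁cos(3x) + C₂sin(3x).
Apply y(0) = 1: C₁ = 1. Differentiate and apply y'(0) = 5: 3·C₂ = 5, so C₂ = 5/3.
Particular solution: y = cos(3x) + (5/3)sin(3x).


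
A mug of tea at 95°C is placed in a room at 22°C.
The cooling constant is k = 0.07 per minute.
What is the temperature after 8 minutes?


Newton's law: dT/dt = -k(T - T_a) has solution T(t) = T_a + (T₀ - T_a)e^(-kt).
Plug in T_a = 22, T₀ = 95, k = 0.07, t = 8: T(8) = 22 + (73)e^(-0.56) ≈ 63.7°C.


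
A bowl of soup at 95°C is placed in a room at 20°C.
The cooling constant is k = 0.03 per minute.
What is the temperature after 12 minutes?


Newton's law: dT/dt = -k(T - T_a) has solution T(t) = T_a + (T₀ - T_a)e^(-kt).
Plug in T_a = 20, T₀ = 95, k = 0.03, t = 12: T(12) = 20 + (75)e^(-0.36) ≈ 72.3°C.


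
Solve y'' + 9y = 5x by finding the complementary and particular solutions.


Homogeneous: r² + 9 = 0 ⇒ r = ±3i, y_h = C₁cos(3x) + C₂sin(3x).
Polynomial forcing; try y_p = Ax + B. Then y_p'' + 9 y_p = 9(Ax + B) = 5x, so B = 0 and A = 5/9.
General solution: y = C₁cos(3x) + C₂sin(3x) + (5/9)x.


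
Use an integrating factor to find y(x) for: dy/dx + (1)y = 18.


P(x) = 1, Q(x) = 18; integrating factor μ = e^(x).
(μ y)' = 18e^(x) ⇒ μ y = 18e^(x) + C.
Divide by μ: y = 18 + Ce^(-x).


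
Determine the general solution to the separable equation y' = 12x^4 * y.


Separate variables: dy/y = 12x^4 dx.
Integrate: ln|y| = (12/5)x^5 + C₀.
Exponentiate: y = Ce^((12/5)x^5).


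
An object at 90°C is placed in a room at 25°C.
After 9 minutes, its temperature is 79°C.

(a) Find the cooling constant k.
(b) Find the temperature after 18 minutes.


Newton's law: T(t) = T_a + (T₀ - T_a)e^(-kt).
(a) Use T(9) = 79: (79 - 25)/(90 - 25) = e^(-k·9), so k = -ln(0.831)/9 ≈ 0.0206.
(b) Apply k to t = 18: T(18) = 25 + (65)e^(-0.371) ≈ 69.9°C.


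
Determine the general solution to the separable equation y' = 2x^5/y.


Separate variables: y dy = 2x^5 dx.
Integrate both sides: y²/2 = (1/3)x^6 + C₀.
Multiply by 2: y² = (2/3)x^6 + C.


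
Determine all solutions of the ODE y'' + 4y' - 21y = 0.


Characteristic equation: r² + 4r - 21 = 0.
Factor: (r - 3)(r + 7) = 0 ⇒ r = 3, -7 (distinct real).
General solution: y = C₁e^(3x) + C₂e^(-7x).


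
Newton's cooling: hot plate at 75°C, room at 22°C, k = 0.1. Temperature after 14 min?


Newton's law: dT/dt = -k(T - T_a) has solution T(t) = T_a + (T₀ - T_a)e^(-kt).
Plug in T_a = 22, T₀ = 75, k = 0.1, t = 14: T(14) = 22 + (53)e^(-1.40) ≈ 35.1°C.


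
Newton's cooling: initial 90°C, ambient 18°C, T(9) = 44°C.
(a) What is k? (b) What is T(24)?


Newton's law: T(t) = T_a + (T₀ - T_a)e^(-kt).
(a) Use T(9) = 44: (44 - 18)/(90 - 18) = e^(-k·9), so k = -ln(0.361)/9 ≈ 0.1132.
(b) Apply k to t = 24: T(24) = 18 + (72)e^(-2.716) ≈ 22.8°C.


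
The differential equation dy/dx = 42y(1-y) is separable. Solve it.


Separate: dy/[y(1-y)] = 42 dx.
Partial fractions: 1/[y(1-y)] = 1/y + 1/(1-y).
Integrate: ln|y/(1-y)| = 42x + C₀.
Solve for y: y = 1/(1 + Ce^(-42x)).


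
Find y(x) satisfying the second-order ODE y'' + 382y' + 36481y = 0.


Characteristic equation: r² + 382r + 36481 = 0, i.e. (r + 191)² = 0.
Repeated root r = -191; include an x factor for the second linearly independent solution.
General solution: y = (C₁ + C₂x)e^(-191x).


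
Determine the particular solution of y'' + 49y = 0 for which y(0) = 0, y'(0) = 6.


Characteristic roots of r² + 49 = 0 are ±7i, so y = C₁cos(7x) + C₂sin(7x).
Apply y(0) = 0: C₁ = 0. Differentiate and apply y'(0) = 6: 7·C₂ = 6, so C₂ = 6/7.
Particular solution: y = (6/7)sin(7x).


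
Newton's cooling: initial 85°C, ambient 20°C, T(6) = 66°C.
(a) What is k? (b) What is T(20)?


Newton's law: T(t) = T_a + (T₀ - T_a)e^(-kt).
(a) Use T(6) = 66: (66 - 20)/(85 - 20) = e^(-k·6), so k = -ln(0.708)/6 ≈ 0.0576.
(b) Apply k to t = 20: T(20) = 20 + (65)e^(-1.152) ≈ 40.5°C.


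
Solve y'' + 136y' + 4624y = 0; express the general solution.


Characteristic equation: r² + 136r + 4624 = 0, i.e. (r + 68)² = 0.
Repeated root r = -68; include an x factor for the second linearly independent solution.
General solution: y = (C₁ + C₂x)e^(-68x).


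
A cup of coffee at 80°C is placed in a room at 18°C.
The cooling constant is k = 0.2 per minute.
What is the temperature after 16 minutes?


Newton's law: dT/dt = -k(T - T_a) has solution T(t) = T_a + (T₀ - T_a)e^(-kt).
Plug in T_a = 18, T₀ = 80, k = 0.2, t = 16: T(16) = 18 + (62)e^(-3.20) ≈ 20.5°C.


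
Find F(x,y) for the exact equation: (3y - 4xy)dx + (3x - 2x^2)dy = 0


Check exactness: ∂M/∂y = 3 - 4x and ∂N/∂x = 3 - 4x; equal, so the equation is exact.
Integrate M with respect to x (treating y as constant): ∫M dx = 3xy - 2x^2y + h(y).
Differentiate w.r.t. y and set equal to N: all terms match, so h'(y) = 0 and h is a constant absorbed into C.
General solution: 3xy - 2x^2y = C.


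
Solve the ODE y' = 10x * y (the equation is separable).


Separate variables: dy/y = 10x dx.
Integrate: ln|y| = 5x^2 + C₀.
Exponentiate: y = Ce^(5x^2).


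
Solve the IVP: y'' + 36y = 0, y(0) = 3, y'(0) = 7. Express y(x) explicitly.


Characteristic roots of r² + 36 = 0 are ±6i, so y = C₁cos(6x) + C₂sin(6x).
Apply y(0) = 3: C₁ = 3. Differentiate and apply y'(0) = 7: 6·C₂ = 7, so C₂ = 7/6.
Particular solution: y = 3cos(6x) + (7/6)sin(6x).


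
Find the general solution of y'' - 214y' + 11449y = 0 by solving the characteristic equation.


Characteristic equation: r² - 214r + 11449 = 0, i.e. (r - 107)² = 0.
Repeated root r = 107; include an x factor for the second linearly independent solution.
General solution: y = (C₁ + C₂x)e^(107x).


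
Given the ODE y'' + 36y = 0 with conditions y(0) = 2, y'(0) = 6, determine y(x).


Characteristic roots of r² + 36 = 0 are ±6i, so y = C₁cos(6x) + C₂sin(6x).
Apply y(0) = 2: C₁ = 2. Differentiate and apply y'(0) = 6: 6·C₂ = 6, so C₂ = 1.
Particular solution: y = 2cos(6x) + sin(6x).


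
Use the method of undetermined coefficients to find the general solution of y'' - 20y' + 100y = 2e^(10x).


Characteristic polynomial (r - 10)² = 0; repeated root r = 10.
y_h = (C₁ + C₂x)e^(10x). Forcing matches the repeated root (resonance), so try y_p = Ax² e^(10x).
Substitute and solve for A: 2A = 2, so A = 1.
General solution: y = (C₁ + C₂x + x²)e^(10x).


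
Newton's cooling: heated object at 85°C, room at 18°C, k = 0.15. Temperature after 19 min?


Newton's law: dT/dt = -k(T - T_a) has solution T(t) = T_a + (T₀ - T_a)e^(-kt).
Plug in T_a = 18, T₀ = 85, k = 0.15, t = 19: T(19) = 18 + (67)e^(-2.85) ≈ 21.9°C.


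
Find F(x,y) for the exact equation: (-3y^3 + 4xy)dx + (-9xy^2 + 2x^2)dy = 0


Check exactness: ∂M/∂y = -9y^2 + 4x and ∂N/∂x = -9y^2 + 4x; equal, so the equation is exact.
Integrate M with respect to x (treating y as constant): ∫M dx = -3xy^3 + 2x^2y + h(y).
Differentiate w.r.t. y and set equal to N: all terms match, so h'(y) = 0 and h is a constant absorbed into C.
General solution: -3xy^3 + 2x^2y = C.


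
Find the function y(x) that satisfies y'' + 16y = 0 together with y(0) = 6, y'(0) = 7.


Characteristic roots of r² + 16 = 0 are ±4i, so y = C₁cos(4x) + C₂sin(4x).
Apply y(0) = 6: C₁ = 6. Differentiate and apply y'(0) = 7: 4·C₂ = 7, so C₂ = 7/4.
Particular solution: y = 6cos(4x) + (7/4)sin(4x).


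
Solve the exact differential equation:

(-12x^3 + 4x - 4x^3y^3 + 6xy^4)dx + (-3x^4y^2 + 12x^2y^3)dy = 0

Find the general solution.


Check exactness: ∂M/∂y = -12x^3y^2 + 24xy^3 and ∂N/∂x = -12x^3y^2 + 24xy^3; equal, so the equation is exact.
Integrate M with respect to x (treating y as constant): ∫M dx = -3x^4 + 2x^2 - x^4y^3 + 3x^2y^4 + h(y).
Differentiate w.r.t. y and set equal to N: all terms match, so h'(y) = 0 and h is a constant absorbed into C.
General solution: -3x^4 + 2x^2 - x^4y^3 + 3x^2y^4 = C.


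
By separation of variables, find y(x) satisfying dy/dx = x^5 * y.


Separate variables: dy/y = x^5 dx.
Integrate: ln|y| = (1/6)x^6 + C₀.
Exponentiate: y = Ce^((1/6)x^6).


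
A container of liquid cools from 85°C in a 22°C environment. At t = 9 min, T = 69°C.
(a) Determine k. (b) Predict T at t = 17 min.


Newton's law: T(t) = T_a + (T₀ - T_a)e^(-kt).
(a) Use T(9) = 69: (69 - 22)/(85 - 22) = e^(-k·9), so k = -ln(0.746)/9 ≈ 0.0326.
(b) Apply k to t = 17: T(17) = 22 + (63)e^(-0.553) ≈ 58.2°C.


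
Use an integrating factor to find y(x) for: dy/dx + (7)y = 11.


P(x) = 7, Q(x) = 11; integrating factor μ = e^(7x).
(μ y)' = 11e^(7x) ⇒ μ y = (11/7)e^(7x) + C.
Divide by μ: y = 11/7 + Ce^(-7x).


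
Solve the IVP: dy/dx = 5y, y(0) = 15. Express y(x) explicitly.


General solution of y' = 5y is y = Ce^(5x).
Apply y(0) = 15: C = 15.
Particular solution: y = 15e^(5x).


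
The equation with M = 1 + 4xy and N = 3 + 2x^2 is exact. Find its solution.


Check exactness: ∂M/∂y = 4x and ∂N/∂x = 4x; equal, so the equation is exact.
Integrate M with respect to x (treating y as constant): ∫M dx = x + 2x^2y + h(y).
Differentiate w.r.t. y and set equal to N: the x-dependent terms already match, leaving h'(y) = 3. Integrate: h(y) = 3y.
So F(x,y) = x + 3y + 2x^2y.
General solution: x + 3y + 2x^2y = C.


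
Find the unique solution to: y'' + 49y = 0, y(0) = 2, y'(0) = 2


Characteristic roots of r² + 49 = 0 are ±7i, so y = C₁cos(7x) + C₂sin(7x).
Apply y(0) = 2: C₁ = 2. Differentiate and apply y'(0) = 2: 7·C₂ = 2, so C₂ = 2/7.
Particular solution: y = 2cos(7x) + (2/7)sin(7x).


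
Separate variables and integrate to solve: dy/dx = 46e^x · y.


Separate variables: dy/y = 46e^x dx.
Integrate: ln|y| = 46e^x + C₀.
Exponentiate: y = Ce^(46e^x).


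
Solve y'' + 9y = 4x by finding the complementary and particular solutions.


Homogeneous: r² + 9 = 0 ⇒ r = ±3i, y_h = C₁cos(3x) + C₂sin(3x).
Polynomial forcing; try y_p = Ax + B. Then y_p'' + 9 y_p = 9(Ax + B) = 4x, so B = 0 and A = 4/9.
General solution: y = C₁cos(3x) + C₂sin(3x) + (4/9)x.


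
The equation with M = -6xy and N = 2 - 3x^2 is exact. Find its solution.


Check exactness: ∂M/∂y = -6x and ∂N/∂x = -6x; equal, so the equation is exact.
Integrate M with respect to x (treating y as constant): ∫M dx = -3x^2y + h(y).
Differentiate w.r.t. y and set equal to N: the x-dependent terms already match, leaving h'(y) = 2. Integrate: h(y) = 2y.
So F(x,y) = 2y - 3x^2y.
General solution: 2y - 3x^2y = C.


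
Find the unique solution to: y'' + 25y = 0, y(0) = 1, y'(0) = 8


Characteristic roots of r² + 25 = 0 are ±5i, so y = C₁cos(5x) + C₂sin(5x).
Apply y(0) = 1: C₁ = 1. Differentiate and apply y'(0) = 8: 5·C₂ = 8, so C₂ = 8/5.
Particular solution: y = cos(5x) + (8/5)sin(5x).


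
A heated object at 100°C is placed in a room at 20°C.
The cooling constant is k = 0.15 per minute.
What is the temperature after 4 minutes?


Newton's law: dT/dt = -k(T - T_a) has solution T(t) = T_a + (T₀ - T_a)e^(-kt).
Plug in T_a = 20, T₀ = 100, k = 0.15, t = 4: T(4) = 20 + (80)e^(-0.60) ≈ 63.9°C.


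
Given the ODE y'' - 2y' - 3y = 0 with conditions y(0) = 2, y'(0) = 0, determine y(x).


Characteristic roots of r² - 2r - 3 = 0 are -1, 3.
General solution y = c₁ e^(-x) + c₂ e^(3x).
Apply y(0) = 2: c₁ + c₂ = 2. Apply y'(0) = 0: -1 c₁ + 3 c₂ = 0.
Solve: c₁ = 3/2, c₂ = 1/2.
Particular solution: y = (3/2)e^(-x) + (1/2)e^(3x).


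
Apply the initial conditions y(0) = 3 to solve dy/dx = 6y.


General solution of y' = 6y is y = Ce^(6x).
Apply y(0) = 3: C = 3.
Particular solution: y = 3e^(6x).


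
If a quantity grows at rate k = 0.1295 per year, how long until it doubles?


Exponential growth: P(t) = P₀ e^(0.1295t). Set P(t)/P₀ = 2: e^(0.1295t) = 2.
Solve: t = ln(2)/0.1295 ≈ 5.35 years.


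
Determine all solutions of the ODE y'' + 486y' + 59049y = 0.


Characteristic equation: r² + 486r + 59049 = 0, i.e. (r + 243)² = 0.
Repeated root r = -243; include an x factor for the second linearly independent solution.
General solution: y = (C₁ + C₂x)e^(-243x).


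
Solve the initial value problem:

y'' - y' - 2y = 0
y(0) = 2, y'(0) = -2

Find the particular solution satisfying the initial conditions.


Characteristic roots of r² - r - 2 = 0 are 2, -1.
General solution y = c₁ e^(2x) + c₂ e^(-x).
Apply y(0) = 2: c₁ + c₂ = 2. Apply y'(0) = -2: 2 c₁ - 1 c₂ = -2.
Solve: c₁ = 0, c₂ = 2.
Particular solution: y = 0e^(2x) + 2e^(-x).


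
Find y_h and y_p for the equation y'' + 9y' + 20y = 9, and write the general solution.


Characteristic roots of r² + 9r + 20 = 0 are -4, -5.
y_h = C₁e^(-4x) + C₂e^(-5x).
Constant forcing; try y_p = A. Then 20A = 9 ⇒ A = 9/20.
General solution: y = C₁e^(-4x) + C₂e^(-5x) + 9/20.


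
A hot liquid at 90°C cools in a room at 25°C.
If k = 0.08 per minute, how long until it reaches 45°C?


From T(t) = T_a + (T₀ - T_a)e^(-kt), set T(t) = 45:
(45 - 25) / (90 - 25) = e^(-0.08t), so t = -ln(0.308)/0.08 ≈ 14.7 minutes.


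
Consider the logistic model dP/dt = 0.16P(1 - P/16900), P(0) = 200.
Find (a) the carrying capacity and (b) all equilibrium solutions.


Logistic ODE dP/dt = 0.16P(1 - P/16900) has equilibria where dP/dt = 0, i.e. P = 0 or P = 16900.
The coefficient (1 - P/K) = 0 when P = K, identifying K = 16900 as the carrying capacity.
(a) K = 16900; (b) equilibria P = 0 and P = 16900.


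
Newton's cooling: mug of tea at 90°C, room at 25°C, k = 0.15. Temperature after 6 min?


Newton's law: dT/dt = -k(T - T_a) has solution T(t) = T_a + (T₀ - T_a)e^(-kt).
Plug in T_a = 25, T₀ = 90, k = 0.15, t = 6: T(6) = 25 + (65)e^(-0.90) ≈ 51.4°C.


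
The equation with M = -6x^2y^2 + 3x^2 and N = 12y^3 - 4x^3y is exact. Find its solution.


Check exactness: ∂M/∂y = -12x^2y and ∂N/∂x = -12x^2y; equal, so the equation is exact.
Integrate M with respect to x (treating y as constant): ∫M dx = -2x^3y^2 + x^3 + h(y).
Differentiate w.r.t. y and set equal to N: the x-dependent terms already match, leaving h'(y) = 12y^3. Integrate: h(y) = 3y^4.
So F(x,y) = 3y^4 - 2x^3y^2 + x^3.
General solution: 3y^4 - 2x^3y^2 + x^3 = C.


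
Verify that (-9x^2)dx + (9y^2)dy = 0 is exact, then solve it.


Check exactness: ∂M/∂y = 0 and ∂N/∂x = 0; equal, so the equation is exact.
Integrate M with respect to x (treating y as constant): ∫M dx = -3x^3 + h(y).
Differentiate w.r.t. y and set equal to N: the x-dependent terms already match, leaving h'(y) = 9y^2. Integrate: h(y) = 3y^3.
So F(x,y) = -3x^3 + 3y^3.
General solution: -3x^3 + 3y^3 = C.


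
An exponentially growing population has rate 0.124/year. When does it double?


Exponential growth: P(t) = P₀ e^(0.124t). Set P(t)/P₀ = 2: e^(0.124t) = 2.
Solve: t = ln(2)/0.124 ≈ 5.59 years.


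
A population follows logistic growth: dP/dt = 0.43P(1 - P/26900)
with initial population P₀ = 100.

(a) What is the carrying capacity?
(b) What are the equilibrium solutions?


Logistic ODE dP/dt = 0.43P(1 - P/26900) has equilibria where dP/dt = 0, i.e. P = 0 or P = 26900.
The coefficient (1 - P/K) = 0 when P = K, identifying K = 26900 as the carrying capacity.
(a) K = 26900; (b) equilibria P = 0 and P = 26900.


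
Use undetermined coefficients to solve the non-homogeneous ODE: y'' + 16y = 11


Homogeneous part: r² + 16 = 0 ⇒ r = ±4i, so y_h = C₁cos(4x) + C₂sin(4x).
Try constant y_p = A; plug in: 16A = 11 ⇒ A = 11/16.
General solution: y = C₁cos(4x) + C₂sin(4x) + 11/16.


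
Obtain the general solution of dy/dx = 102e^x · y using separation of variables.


Separate variables: dy/y = 102e^x dx.
Integrate: ln|y| = 102e^x + C₀.
Exponentiate: y = Ce^(102e^x).


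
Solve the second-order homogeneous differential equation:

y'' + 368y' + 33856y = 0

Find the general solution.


Characteristic equation: r² + 368r + 33856 = 0, i.e. (r + 184)² = 0.
Repeated root r = -184; include an x factor for the second linearly independent solution.
General solution: y = (C₁ + C₂x)e^(-184x).


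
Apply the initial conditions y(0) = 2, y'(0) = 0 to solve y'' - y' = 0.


Characteristic roots of r² - r = 0 are 1, 0.
General solution y = c₁ e^(x) + c₂.
Apply y(0) = 2: c₁ + c₂ = 2. Apply y'(0) = 0: 1 c₁ + 0 c₂ = 0.
Solve: c₁ = 0, c₂ = 2.
Particular solution: y = 0e^(x) + 2.


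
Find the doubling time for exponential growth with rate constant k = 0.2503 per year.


Exponential growth: P(t) = P₀ e^(0.2503t). Set P(t)/P₀ = 2: e^(0.2503t) = 2.
Solve: t = ln(2)/0.2503 ≈ 2.77 years.


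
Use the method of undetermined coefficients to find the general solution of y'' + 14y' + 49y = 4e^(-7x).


Characteristic polynomial (r + 7)² = 0; repeated root r = -7.
y_h = (C₁ + C₂x)e^(-7x). Forcing matches the repeated root (resonance), so try y_p = Ax² e^(-7x).
Substitute and solve for A: 2A = 4, so A = 2.
General solution: y = (C₁ + C₂x + 2x²)e^(-7x).


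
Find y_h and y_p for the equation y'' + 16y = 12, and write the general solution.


Homogeneous part: r² + 16 = 0 ⇒ r = ±4i, so y_h = C₁cos(4x) + C₂sin(4x).
Try constant y_p = A; plug in: 16A = 12 ⇒ A = 3/4.
General solution: y = C₁cos(4x) + C₂sin(4x) + 3/4.


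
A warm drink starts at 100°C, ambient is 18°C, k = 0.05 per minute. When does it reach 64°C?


From T(t) = T_a + (T₀ - T_a)e^(-kt), set T(t) = 64:
(64 - 18) / (100 - 18) = e^(-0.05t), so t = -ln(0.561)/0.05 ≈ 11.6 minutes.


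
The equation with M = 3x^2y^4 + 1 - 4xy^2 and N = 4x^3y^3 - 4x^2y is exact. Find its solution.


Check exactness: ∂M/∂y = 12x^2y^3 - 8xy and ∂N/∂x = 12x^2y^3 - 8xy; equal, so the equation is exact.
Integrate M with respect to x (treating y as constant): ∫M dx = x^3y^4 + x - 2x^2y^2 + h(y).
Differentiate w.r.t. y and set equal to N: all terms match, so h'(y) = 0 and h is a constant absorbed into C.
General solution: x^3y^4 + x - 2x^2y^2 = C.


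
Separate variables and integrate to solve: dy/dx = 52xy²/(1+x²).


Separate: dy/y² = 52x/(1+x²) dx.
Integrate LHS: ∫ dy/y² = -1/y.
Integrate RHS via u = 1+x²: 26ln(1+x²) + C.
Result: -1/y = 26ln(1+x²) + C.


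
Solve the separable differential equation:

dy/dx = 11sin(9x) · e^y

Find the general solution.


Separate: e^(-y) dy = 11sin(9x) dx.
Integrate: -e^(-y) = -(11/9)cos(9x) + C₀.
Rearrange: e^(-y) = (11/9)cos(9x) + C.


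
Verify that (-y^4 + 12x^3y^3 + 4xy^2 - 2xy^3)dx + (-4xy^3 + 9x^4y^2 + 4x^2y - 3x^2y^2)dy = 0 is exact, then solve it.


Check exactness: ∂M/∂y = -4y^3 + 36x^3y^2 + 8xy - 6xy^2 and ∂N/∂x = -4y^3 + 36x^3y^2 + 8xy - 6xy^2; equal, so the equation is exact.
Integrate M with respect to x (treating y as constant): ∫M dx = -xy^4 + 3x^4y^3 + 2x^2y^2 - x^2y^3 + h(y).
Differentiate w.r.t. y and set equal to N: all terms match, so h'(y) = 0 and h is a constant absorbed into C.
General solution: -xy^4 + 3x^4y^3 + 2x^2y^2 - x^2y^3 = C.


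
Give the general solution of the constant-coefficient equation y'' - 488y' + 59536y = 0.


Characteristic equation: r² - 488r + 59536 = 0, i.e. (r - 244)² = 0.
Repeated root r = 244; include an x factor for the second linearly independent solution.
General solution: y = (C₁ + C₂x)e^(244x).


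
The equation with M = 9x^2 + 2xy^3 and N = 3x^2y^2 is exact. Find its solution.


Check exactness: ∂M/∂y = 6xy^2 and ∂N/∂x = 6xy^2; equal, so the equation is exact.
Integrate M with respect to x (treating y as constant): ∫M dx = 3x^3 + x^2y^3 + h(y).
Differentiate w.r.t. y and set equal to N: all terms match, so h'(y) = 0 and h is a constant absorbed into C.
General solution: 3x^3 + x^2y^3 = C.


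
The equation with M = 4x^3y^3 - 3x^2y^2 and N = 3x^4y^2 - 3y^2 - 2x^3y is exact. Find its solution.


Check exactness: ∂M/∂y = 12x^3y^2 - 6x^2y and ∂N/∂x = 12x^3y^2 - 6x^2y; equal, so the equation is exact.
Integrate M with respect to x (treating y as constant): ∫M dx = x^4y^3 - x^3y^2 + h(y).
Differentiate w.r.t. y and set equal to N: the x-dependent terms already match, leaving h'(y) = -3y^2. Integrate: h(y) = -y^3.
So F(x,y) = x^4y^3 - y^3 - x^3y^2.
General solution: x^4y^3 - y^3 - x^3y^2 = C.


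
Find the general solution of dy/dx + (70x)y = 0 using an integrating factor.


P(x) = 70x ⇒ μ = e^(35x²).
Q(x) = 0 so μ y is constant: y = Ce^(-35x²).


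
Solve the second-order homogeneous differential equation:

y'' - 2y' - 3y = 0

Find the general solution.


Characteristic equation: r² - 2r - 3 = 0.
Factor: (r + 1)(r - 3) = 0 ⇒ r = -1, 3 (distinct real).
General solution: y = C₁e^(-x) + C₂e^(3x).


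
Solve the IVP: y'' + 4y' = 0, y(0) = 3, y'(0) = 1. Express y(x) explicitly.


Characteristic roots of r² + 4r = 0 are -4, 0.
General solution y = c₁ e^(-4x) + c₂.
Apply y(0) = 3: c₁ + c₂ = 3. Apply y'(0) = 1: -4 c₁ + 0 c₂ = 1.
Solve: c₁ = -1/4, c₂ = 13/4.
Particular solution: y = -(1/4)e^(-4x) + 13/4.


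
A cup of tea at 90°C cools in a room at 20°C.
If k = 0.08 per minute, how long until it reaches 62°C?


From T(t) = T_a + (T₀ - T_a)e^(-kt), set T(t) = 62:
(62 - 20) / (90 - 20) = e^(-0.08t), so t = -ln(0.600)/0.08 ≈ 6.4 minutes.


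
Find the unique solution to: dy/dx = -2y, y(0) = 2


General solution of y' = -2y is y = Ce^(-2x).
Apply y(0) = 2: C = 2.
Particular solution: y = 2e^(-2x).


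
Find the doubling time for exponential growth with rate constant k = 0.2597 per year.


Exponential growth: P(t) = P₀ e^(0.2597t). Set P(t)/P₀ = 2: e^(0.2597t) = 2.
Solve: t = ln(2)/0.2597 ≈ 2.67 years.


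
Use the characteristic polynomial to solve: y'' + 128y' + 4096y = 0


Characteristic equation: r² + 128r + 4096 = 0, i.e. (r + 64)² = 0.
Repeated root r = -64; include an x factor for the second linearly independent solution.
General solution: y = (C₁ + C₂x)e^(-64x).


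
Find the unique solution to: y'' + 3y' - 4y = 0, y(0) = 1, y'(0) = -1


Characteristic roots of r² + 3r - 4 = 0 are 1, -4.
General solution y = c₁ e^(x) + c₂ e^(-4x).
Apply y(0) = 1: c₁ + c₂ = 1. Apply y'(0) = -1: 1 c₁ - 4 c₂ = -1.
Solve: c₁ = 3/5, c₂ = 2/5.
Particular solution: y = (3/5)e^(x) + (2/5)e^(-4x).


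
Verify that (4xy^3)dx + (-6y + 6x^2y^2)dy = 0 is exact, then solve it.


Check exactness: ∂M/∂y = 12xy^2 and ∂N/∂x = 12xy^2; equal, so the equation is exact.
Integrate M with respect to x (treating y as constant): ∫M dx = 2x^2y^3 + h(y).
Differentiate w.r.t. y and set equal to N: the x-dependent terms already match, leaving h'(y) = -6y. Integrate: h(y) = -3y^2.
So F(x,y) = -3y^2 + 2x^2y^3.
General solution: -3y^2 + 2x^2y^3 = C.


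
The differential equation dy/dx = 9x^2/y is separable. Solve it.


Separate variables: y dy = 9x^2 dx.
Integrate both sides: y²/2 = 3x^3 + C₀.
Multiply by 2: y² = 6x^3 + C.


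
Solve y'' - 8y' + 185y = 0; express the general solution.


Characteristic equation: r² - 8r + 185 = 0.
Discriminant is negative; roots r = 4 ± 13i (complex conjugate pair).
General solution uses e^(α x)(C₁ cos(β x) + C₂ sin(β x)): y = e^(4x)(C₁cos(13x) + C₂sin(13x)).


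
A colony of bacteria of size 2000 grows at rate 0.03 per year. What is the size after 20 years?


The ODE dP/dt = 0.03P has solution P(t) = P(0)e^(0.03t).
Substitute P(0) = 2000 and t = 20: P(20) = 2000 e^(0.60) ≈ 3644.


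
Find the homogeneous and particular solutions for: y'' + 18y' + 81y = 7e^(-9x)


Characteristic polynomial (r + 9)² = 0; repeated root r = -9.
y_h = (C₁ + C₂x)e^(-9x). Forcing matches the repeated root (resonance), so try y_p = Ax² e^(-9x).
Substitute and solve for A: 2A = 7, so A = 7/2.
General solution: y = (C₁ + C₂x + (7/2)x²)e^(-9x).


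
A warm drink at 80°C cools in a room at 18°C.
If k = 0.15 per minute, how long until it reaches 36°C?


From T(t) = T_a + (T₀ - T_a)e^(-kt), set T(t) = 36:
(36 - 18) / (80 - 18) = e^(-0.15t), so t = -ln(0.290)/0.15 ≈ 8.2 minutes.


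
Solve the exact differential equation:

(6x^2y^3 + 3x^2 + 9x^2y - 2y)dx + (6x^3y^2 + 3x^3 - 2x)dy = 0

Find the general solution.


Check exactness: ∂M/∂y = 18x^2y^2 + 9x^2 - 2 and ∂N/∂x = 18x^2y^2 + 9x^2 - 2; equal, so the equation is exact.
Integrate M with respect to x (treating y as constant): ∫M dx = 2x^3y^3 + x^3 + 3x^3y - 2xy + h(y).
Differentiate w.r.t. y and set equal to N: all terms match, so h'(y) = 0 and h is a constant absorbed into C.
General solution: 2x^3y^3 + x^3 + 3x^3y - 2xy = C.
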